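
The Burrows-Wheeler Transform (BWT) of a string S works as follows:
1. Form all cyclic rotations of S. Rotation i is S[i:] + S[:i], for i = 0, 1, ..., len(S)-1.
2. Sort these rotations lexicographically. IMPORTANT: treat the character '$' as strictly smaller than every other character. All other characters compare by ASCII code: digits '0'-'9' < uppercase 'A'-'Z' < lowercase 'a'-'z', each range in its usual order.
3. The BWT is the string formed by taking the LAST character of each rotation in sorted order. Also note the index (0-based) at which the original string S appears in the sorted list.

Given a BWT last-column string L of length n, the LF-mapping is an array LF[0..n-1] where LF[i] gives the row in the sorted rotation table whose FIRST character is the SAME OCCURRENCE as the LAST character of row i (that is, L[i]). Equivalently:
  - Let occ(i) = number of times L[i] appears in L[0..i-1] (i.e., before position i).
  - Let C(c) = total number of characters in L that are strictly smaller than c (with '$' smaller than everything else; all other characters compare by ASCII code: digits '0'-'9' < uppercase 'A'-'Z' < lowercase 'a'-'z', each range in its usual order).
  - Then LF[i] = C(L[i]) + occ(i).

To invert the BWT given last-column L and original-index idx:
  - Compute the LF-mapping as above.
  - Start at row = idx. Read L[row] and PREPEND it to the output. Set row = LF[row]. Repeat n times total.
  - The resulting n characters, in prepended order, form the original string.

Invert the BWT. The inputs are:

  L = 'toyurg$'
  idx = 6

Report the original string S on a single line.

LF mapping: 4 2 6 5 3 1 0
Walk LF starting at row 6, prepending L[row]:
  step 1: row=6, L[6]='$', prepend. Next row=LF[6]=0
  step 2: row=0, L[0]='t', prepend. Next row=LF[0]=4
  step 3: row=4, L[4]='r', prepend. Next row=LF[4]=3
  step 4: row=3, L[3]='u', prepend. Next row=LF[3]=5
  step 5: row=5, L[5]='g', prepend. Next row=LF[5]=1
  step 6: row=1, L[1]='o', prepend. Next row=LF[1]=2
  step 7: row=2, L[2]='y', prepend. Next row=LF[2]=6
Reversed output: yogurt$

Answer: yogurt$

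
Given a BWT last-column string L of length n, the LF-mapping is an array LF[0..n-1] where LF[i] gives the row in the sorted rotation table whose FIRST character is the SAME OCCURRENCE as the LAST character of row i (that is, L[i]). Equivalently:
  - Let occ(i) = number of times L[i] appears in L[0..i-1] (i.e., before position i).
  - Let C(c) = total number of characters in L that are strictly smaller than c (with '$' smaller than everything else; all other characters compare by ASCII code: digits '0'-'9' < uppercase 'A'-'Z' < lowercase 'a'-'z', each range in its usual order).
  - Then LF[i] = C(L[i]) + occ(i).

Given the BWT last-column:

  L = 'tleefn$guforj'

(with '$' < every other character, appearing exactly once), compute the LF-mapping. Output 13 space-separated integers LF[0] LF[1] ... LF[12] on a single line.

Char counts: '$':1, 'e':2, 'f':2, 'g':1, 'j':1, 'l':1, 'n':1, 'o':1, 'r':1, 't':1, 'u':1
C (first-col start): C('$')=0, C('e')=1, C('f')=3, C('g')=5, C('j')=6, C('l')=7, C('n')=8, C('o')=9, C('r')=10, C('t')=11, C('u')=12
L[0]='t': occ=0, LF[0]=C('t')+0=11+0=11
L[1]='l': occ=0, LF[1]=C('l')+0=7+0=7
L[2]='e': occ=0, LF[2]=C('e')+0=1+0=1
L[3]='e': occ=1, LF[3]=C('e')+1=1+1=2
L[4]='f': occ=0, LF[4]=C('f')+0=3+0=3
L[5]='n': occ=0, LF[5]=C('n')+0=8+0=8
L[6]='$': occ=0, LF[6]=C('$')+0=0+0=0
L[7]='g': occ=0, LF[7]=C('g')+0=5+0=5
L[8]='u': occ=0, LF[8]=C('u')+0=12+0=12
L[9]='f': occ=1, LF[9]=C('f')+1=3+1=4
L[10]='o': occ=0, LF[10]=C('o')+0=9+0=9
L[11]='r': occ=0, LF[11]=C('r')+0=10+0=10
L[12]='j': occ=0, LF[12]=C('j')+0=6+0=6

Answer: 11 7 1 2 3 8 0 5 12 4 9 10 6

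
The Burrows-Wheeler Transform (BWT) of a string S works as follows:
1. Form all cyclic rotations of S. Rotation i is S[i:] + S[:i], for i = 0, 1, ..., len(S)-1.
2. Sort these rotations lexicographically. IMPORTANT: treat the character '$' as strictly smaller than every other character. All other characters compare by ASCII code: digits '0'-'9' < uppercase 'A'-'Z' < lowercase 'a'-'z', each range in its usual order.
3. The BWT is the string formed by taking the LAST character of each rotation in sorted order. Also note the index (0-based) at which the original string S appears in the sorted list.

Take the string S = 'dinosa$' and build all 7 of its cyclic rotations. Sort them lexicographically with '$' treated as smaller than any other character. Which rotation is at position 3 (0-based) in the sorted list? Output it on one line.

All 7 rotations (rotation i = S[i:]+S[:i]):
  rot[0] = dinosa$
  rot[1] = inosa$d
  rot[2] = nosa$di
  rot[3] = osa$din
  rot[4] = sa$dino
  rot[5] = a$dinos
  rot[6] = $dinosa
Sorted (with $ < everything):
  sorted[0] = $dinosa
  sorted[1] = a$dinos
  sorted[2] = dinosa$
  sorted[3] = inosa$d
  sorted[4] = nosa$di
  sorted[5] = osa$din
  sorted[6] = sa$dino
sorted[3] = inosa$d

Answer: inosa$d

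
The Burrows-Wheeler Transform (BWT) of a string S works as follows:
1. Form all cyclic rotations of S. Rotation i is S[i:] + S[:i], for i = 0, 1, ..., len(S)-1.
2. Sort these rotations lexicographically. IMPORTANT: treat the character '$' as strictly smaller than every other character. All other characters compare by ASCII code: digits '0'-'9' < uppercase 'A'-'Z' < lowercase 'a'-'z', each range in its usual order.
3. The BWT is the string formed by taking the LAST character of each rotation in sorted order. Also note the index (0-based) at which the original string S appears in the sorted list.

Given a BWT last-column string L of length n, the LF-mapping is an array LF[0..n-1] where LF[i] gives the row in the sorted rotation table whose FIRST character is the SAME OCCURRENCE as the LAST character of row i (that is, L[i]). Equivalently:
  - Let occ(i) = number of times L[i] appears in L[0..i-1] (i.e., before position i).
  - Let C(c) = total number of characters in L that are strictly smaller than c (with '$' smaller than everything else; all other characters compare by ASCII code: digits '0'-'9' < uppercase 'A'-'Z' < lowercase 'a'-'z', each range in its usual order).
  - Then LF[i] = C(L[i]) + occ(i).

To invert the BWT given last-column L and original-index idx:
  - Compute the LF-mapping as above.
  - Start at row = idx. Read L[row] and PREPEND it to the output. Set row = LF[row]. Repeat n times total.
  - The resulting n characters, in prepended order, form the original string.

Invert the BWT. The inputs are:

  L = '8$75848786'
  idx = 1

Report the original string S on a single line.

LF mapping: 6 0 4 2 7 1 8 5 9 3
Walk LF starting at row 1, prepending L[row]:
  step 1: row=1, L[1]='$', prepend. Next row=LF[1]=0
  step 2: row=0, L[0]='8', prepend. Next row=LF[0]=6
  step 3: row=6, L[6]='8', prepend. Next row=LF[6]=8
  step 4: row=8, L[8]='8', prepend. Next row=LF[8]=9
  step 5: row=9, L[9]='6', prepend. Next row=LF[9]=3
  step 6: row=3, L[3]='5', prepend. Next row=LF[3]=2
  step 7: row=2, L[2]='7', prepend. Next row=LF[2]=4
  step 8: row=4, L[4]='8', prepend. Next row=LF[4]=7
  step 9: row=7, L[7]='7', prepend. Next row=LF[7]=5
  step 10: row=5, L[5]='4', prepend. Next row=LF[5]=1
Reversed output: 478756888$

Answer: 478756888$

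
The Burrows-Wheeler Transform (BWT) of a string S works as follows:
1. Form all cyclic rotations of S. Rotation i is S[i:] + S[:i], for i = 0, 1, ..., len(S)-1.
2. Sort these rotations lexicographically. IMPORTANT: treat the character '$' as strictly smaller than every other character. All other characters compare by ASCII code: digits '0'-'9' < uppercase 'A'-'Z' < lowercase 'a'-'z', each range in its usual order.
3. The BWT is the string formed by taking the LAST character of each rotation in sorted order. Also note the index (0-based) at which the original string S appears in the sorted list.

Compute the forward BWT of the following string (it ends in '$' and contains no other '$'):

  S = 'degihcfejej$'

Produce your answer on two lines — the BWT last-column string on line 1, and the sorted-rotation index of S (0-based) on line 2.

Answer: jh$djfceigee
2

Derivation:
All 12 rotations (rotation i = S[i:]+S[:i]):
  rot[0] = degihcfejej$
  rot[1] = egihcfejej$d
  rot[2] = gihcfejej$de
  rot[3] = ihcfejej$deg
  rot[4] = hcfejej$degi
  rot[5] = cfejej$degih
  rot[6] = fejej$degihc
  rot[7] = ejej$degihcf
  rot[8] = jej$degihcfe
  rot[9] = ej$degihcfej
  rot[10] = j$degihcfeje
  rot[11] = $degihcfejej
Sorted (with $ < everything):
  sorted[0] = $degihcfejej  (last char: 'j')
  sorted[1] = cfejej$degih  (last char: 'h')
  sorted[2] = degihcfejej$  (last char: '$')
  sorted[3] = egihcfejej$d  (last char: 'd')
  sorted[4] = ej$degihcfej  (last char: 'j')
  sorted[5] = ejej$degihcf  (last char: 'f')
  sorted[6] = fejej$degihc  (last char: 'c')
  sorted[7] = gihcfejej$de  (last char: 'e')
  sorted[8] = hcfejej$degi  (last char: 'i')
  sorted[9] = ihcfejej$deg  (last char: 'g')
  sorted[10] = j$degihcfeje  (last char: 'e')
  sorted[11] = jej$degihcfe  (last char: 'e')
Last column: jh$djfceigee
Original string S is at sorted index 2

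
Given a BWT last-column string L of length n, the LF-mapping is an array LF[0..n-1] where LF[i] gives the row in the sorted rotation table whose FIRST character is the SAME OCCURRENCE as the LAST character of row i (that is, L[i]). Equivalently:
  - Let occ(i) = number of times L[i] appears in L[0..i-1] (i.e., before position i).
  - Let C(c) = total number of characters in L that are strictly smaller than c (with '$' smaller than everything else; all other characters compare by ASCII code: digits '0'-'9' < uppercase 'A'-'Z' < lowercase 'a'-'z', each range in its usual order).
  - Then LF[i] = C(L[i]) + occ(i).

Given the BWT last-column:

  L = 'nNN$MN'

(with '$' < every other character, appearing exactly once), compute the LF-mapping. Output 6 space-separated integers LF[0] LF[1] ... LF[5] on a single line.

Char counts: '$':1, 'M':1, 'N':3, 'n':1
C (first-col start): C('$')=0, C('M')=1, C('N')=2, C('n')=5
L[0]='n': occ=0, LF[0]=C('n')+0=5+0=5
L[1]='N': occ=0, LF[1]=C('N')+0=2+0=2
L[2]='N': occ=1, LF[2]=C('N')+1=2+1=3
L[3]='$': occ=0, LF[3]=C('$')+0=0+0=0
L[4]='M': occ=0, LF[4]=C('M')+0=1+0=1
L[5]='N': occ=2, LF[5]=C('N')+2=2+2=4

Answer: 5 2 3 0 1 4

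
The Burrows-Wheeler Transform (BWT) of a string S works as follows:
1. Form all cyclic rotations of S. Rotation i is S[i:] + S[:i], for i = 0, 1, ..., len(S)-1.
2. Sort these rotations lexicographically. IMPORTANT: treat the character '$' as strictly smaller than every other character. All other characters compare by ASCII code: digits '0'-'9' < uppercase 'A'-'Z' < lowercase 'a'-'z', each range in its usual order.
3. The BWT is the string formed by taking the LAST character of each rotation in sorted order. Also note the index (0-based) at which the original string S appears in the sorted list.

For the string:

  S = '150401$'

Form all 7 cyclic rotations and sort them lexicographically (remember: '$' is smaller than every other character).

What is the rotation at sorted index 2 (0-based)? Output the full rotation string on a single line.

All 7 rotations (rotation i = S[i:]+S[:i]):
  rot[0] = 150401$
  rot[1] = 50401$1
  rot[2] = 0401$15
  rot[3] = 401$150
  rot[4] = 01$1504
  rot[5] = 1$15040
  rot[6] = $150401
Sorted (with $ < everything):
  sorted[0] = $150401
  sorted[1] = 01$1504
  sorted[2] = 0401$15
  sorted[3] = 1$15040
  sorted[4] = 150401$
  sorted[5] = 401$150
  sorted[6] = 50401$1
sorted[2] = 0401$15

Answer: 0401$15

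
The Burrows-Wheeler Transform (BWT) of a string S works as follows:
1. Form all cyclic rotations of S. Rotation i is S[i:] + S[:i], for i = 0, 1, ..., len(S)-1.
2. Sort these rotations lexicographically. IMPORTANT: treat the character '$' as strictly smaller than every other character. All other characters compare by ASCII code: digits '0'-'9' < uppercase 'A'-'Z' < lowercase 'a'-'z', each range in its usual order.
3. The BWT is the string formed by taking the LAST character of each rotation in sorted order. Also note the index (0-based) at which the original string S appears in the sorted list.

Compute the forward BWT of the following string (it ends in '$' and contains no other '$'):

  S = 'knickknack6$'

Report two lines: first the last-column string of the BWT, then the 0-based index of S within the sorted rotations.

All 12 rotations (rotation i = S[i:]+S[:i]):
  rot[0] = knickknack6$
  rot[1] = nickknack6$k
  rot[2] = ickknack6$kn
  rot[3] = ckknack6$kni
  rot[4] = kknack6$knic
  rot[5] = knack6$knick
  rot[6] = nack6$knickk
  rot[7] = ack6$knickkn
  rot[8] = ck6$knickkna
  rot[9] = k6$knickknac
  rot[10] = 6$knickknack
  rot[11] = $knickknack6
Sorted (with $ < everything):
  sorted[0] = $knickknack6  (last char: '6')
  sorted[1] = 6$knickknack  (last char: 'k')
  sorted[2] = ack6$knickkn  (last char: 'n')
  sorted[3] = ck6$knickkna  (last char: 'a')
  sorted[4] = ckknack6$kni  (last char: 'i')
  sorted[5] = ickknack6$kn  (last char: 'n')
  sorted[6] = k6$knickknac  (last char: 'c')
  sorted[7] = kknack6$knic  (last char: 'c')
  sorted[8] = knack6$knick  (last char: 'k')
  sorted[9] = knickknack6$  (last char: '$')
  sorted[10] = nack6$knickk  (last char: 'k')
  sorted[11] = nickknack6$k  (last char: 'k')
Last column: 6knaincck$kk
Original string S is at sorted index 9

Answer: 6knaincck$kk
9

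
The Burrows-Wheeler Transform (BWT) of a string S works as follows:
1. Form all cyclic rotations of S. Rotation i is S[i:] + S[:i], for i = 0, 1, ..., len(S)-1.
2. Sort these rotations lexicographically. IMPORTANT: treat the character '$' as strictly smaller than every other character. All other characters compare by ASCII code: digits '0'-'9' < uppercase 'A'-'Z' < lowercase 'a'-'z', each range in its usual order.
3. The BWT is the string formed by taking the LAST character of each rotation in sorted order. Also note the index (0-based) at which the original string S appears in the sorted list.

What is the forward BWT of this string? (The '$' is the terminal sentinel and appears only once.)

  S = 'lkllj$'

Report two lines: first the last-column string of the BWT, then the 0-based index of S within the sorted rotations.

Answer: jlll$k
4

Derivation:
All 6 rotations (rotation i = S[i:]+S[:i]):
  rot[0] = lkllj$
  rot[1] = kllj$l
  rot[2] = llj$lk
  rot[3] = lj$lkl
  rot[4] = j$lkll
  rot[5] = $lkllj
Sorted (with $ < everything):
  sorted[0] = $lkllj  (last char: 'j')
  sorted[1] = j$lkll  (last char: 'l')
  sorted[2] = kllj$l  (last char: 'l')
  sorted[3] = lj$lkl  (last char: 'l')
  sorted[4] = lkllj$  (last char: '$')
  sorted[5] = llj$lk  (last char: 'k')
Last column: jlll$k
Original string S is at sorted index 4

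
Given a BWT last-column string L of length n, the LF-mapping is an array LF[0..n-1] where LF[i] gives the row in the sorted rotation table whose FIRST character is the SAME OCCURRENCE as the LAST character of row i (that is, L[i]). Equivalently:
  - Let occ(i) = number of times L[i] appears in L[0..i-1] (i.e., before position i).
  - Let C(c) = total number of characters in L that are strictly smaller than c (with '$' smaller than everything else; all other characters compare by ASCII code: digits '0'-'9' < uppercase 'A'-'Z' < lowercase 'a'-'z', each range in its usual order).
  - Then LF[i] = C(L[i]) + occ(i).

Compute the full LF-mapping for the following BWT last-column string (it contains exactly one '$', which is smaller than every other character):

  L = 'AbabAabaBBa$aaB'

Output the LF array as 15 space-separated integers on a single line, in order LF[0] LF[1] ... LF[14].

Char counts: '$':1, 'A':2, 'B':3, 'a':6, 'b':3
C (first-col start): C('$')=0, C('A')=1, C('B')=3, C('a')=6, C('b')=12
L[0]='A': occ=0, LF[0]=C('A')+0=1+0=1
L[1]='b': occ=0, LF[1]=C('b')+0=12+0=12
L[2]='a': occ=0, LF[2]=C('a')+0=6+0=6
L[3]='b': occ=1, LF[3]=C('b')+1=12+1=13
L[4]='A': occ=1, LF[4]=C('A')+1=1+1=2
L[5]='a': occ=1, LF[5]=C('a')+1=6+1=7
L[6]='b': occ=2, LF[6]=C('b')+2=12+2=14
L[7]='a': occ=2, LF[7]=C('a')+2=6+2=8
L[8]='B': occ=0, LF[8]=C('B')+0=3+0=3
L[9]='B': occ=1, LF[9]=C('B')+1=3+1=4
L[10]='a': occ=3, LF[10]=C('a')+3=6+3=9
L[11]='$': occ=0, LF[11]=C('$')+0=0+0=0
L[12]='a': occ=4, LF[12]=C('a')+4=6+4=10
L[13]='a': occ=5, LF[13]=C('a')+5=6+5=11
L[14]='B': occ=2, LF[14]=C('B')+2=3+2=5

Answer: 1 12 6 13 2 7 14 8 3 4 9 0 10 11 5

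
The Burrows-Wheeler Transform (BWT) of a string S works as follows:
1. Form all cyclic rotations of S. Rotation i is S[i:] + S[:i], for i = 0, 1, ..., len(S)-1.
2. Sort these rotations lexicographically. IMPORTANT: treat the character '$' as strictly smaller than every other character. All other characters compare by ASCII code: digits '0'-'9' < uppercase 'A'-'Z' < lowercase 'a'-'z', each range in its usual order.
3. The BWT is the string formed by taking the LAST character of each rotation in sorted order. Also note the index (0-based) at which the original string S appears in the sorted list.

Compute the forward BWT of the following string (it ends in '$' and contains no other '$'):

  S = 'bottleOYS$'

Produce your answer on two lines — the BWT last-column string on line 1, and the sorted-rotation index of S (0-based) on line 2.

All 10 rotations (rotation i = S[i:]+S[:i]):
  rot[0] = bottleOYS$
  rot[1] = ottleOYS$b
  rot[2] = ttleOYS$bo
  rot[3] = tleOYS$bot
  rot[4] = leOYS$bott
  rot[5] = eOYS$bottl
  rot[6] = OYS$bottle
  rot[7] = YS$bottleO
  rot[8] = S$bottleOY
  rot[9] = $bottleOYS
Sorted (with $ < everything):
  sorted[0] = $bottleOYS  (last char: 'S')
  sorted[1] = OYS$bottle  (last char: 'e')
  sorted[2] = S$bottleOY  (last char: 'Y')
  sorted[3] = YS$bottleO  (last char: 'O')
  sorted[4] = bottleOYS$  (last char: '$')
  sorted[5] = eOYS$bottl  (last char: 'l')
  sorted[6] = leOYS$bott  (last char: 't')
  sorted[7] = ottleOYS$b  (last char: 'b')
  sorted[8] = tleOYS$bot  (last char: 't')
  sorted[9] = ttleOYS$bo  (last char: 'o')
Last column: SeYO$ltbto
Original string S is at sorted index 4

Answer: SeYO$ltbto
4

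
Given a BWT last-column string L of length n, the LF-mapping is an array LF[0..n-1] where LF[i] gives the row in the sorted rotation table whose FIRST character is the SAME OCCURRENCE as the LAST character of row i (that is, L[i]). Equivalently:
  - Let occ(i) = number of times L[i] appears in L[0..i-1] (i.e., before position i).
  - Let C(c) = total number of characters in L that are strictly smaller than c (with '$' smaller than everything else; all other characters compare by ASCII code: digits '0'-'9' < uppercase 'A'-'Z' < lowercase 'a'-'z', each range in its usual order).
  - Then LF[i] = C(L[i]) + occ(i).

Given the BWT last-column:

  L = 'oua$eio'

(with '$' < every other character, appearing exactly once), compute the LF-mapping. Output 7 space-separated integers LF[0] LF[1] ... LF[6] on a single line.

Char counts: '$':1, 'a':1, 'e':1, 'i':1, 'o':2, 'u':1
C (first-col start): C('$')=0, C('a')=1, C('e')=2, C('i')=3, C('o')=4, C('u')=6
L[0]='o': occ=0, LF[0]=C('o')+0=4+0=4
L[1]='u': occ=0, LF[1]=C('u')+0=6+0=6
L[2]='a': occ=0, LF[2]=C('a')+0=1+0=1
L[3]='$': occ=0, LF[3]=C('$')+0=0+0=0
L[4]='e': occ=0, LF[4]=C('e')+0=2+0=2
L[5]='i': occ=0, LF[5]=C('i')+0=3+0=3
L[6]='o': occ=1, LF[6]=C('o')+1=4+1=5

Answer: 4 6 1 0 2 3 5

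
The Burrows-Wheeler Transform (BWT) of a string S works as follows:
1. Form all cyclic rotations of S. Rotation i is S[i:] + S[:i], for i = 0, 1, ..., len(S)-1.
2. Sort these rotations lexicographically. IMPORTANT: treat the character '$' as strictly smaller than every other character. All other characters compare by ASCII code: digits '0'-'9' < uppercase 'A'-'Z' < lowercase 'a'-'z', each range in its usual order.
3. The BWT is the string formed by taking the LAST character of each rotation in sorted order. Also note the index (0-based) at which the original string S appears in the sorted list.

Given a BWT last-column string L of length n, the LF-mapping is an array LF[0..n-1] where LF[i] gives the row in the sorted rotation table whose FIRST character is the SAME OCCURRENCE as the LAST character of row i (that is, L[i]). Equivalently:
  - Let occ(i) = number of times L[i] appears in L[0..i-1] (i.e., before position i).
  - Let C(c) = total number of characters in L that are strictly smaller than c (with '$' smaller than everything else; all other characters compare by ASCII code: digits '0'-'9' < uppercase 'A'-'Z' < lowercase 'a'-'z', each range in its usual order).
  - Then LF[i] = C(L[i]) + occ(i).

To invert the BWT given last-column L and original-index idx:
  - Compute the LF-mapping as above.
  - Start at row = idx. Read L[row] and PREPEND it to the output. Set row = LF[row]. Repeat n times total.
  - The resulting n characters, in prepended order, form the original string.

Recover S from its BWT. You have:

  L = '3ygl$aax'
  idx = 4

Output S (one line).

Answer: galaxy3$

Derivation:
LF mapping: 1 7 4 5 0 2 3 6
Walk LF starting at row 4, prepending L[row]:
  step 1: row=4, L[4]='$', prepend. Next row=LF[4]=0
  step 2: row=0, L[0]='3', prepend. Next row=LF[0]=1
  step 3: row=1, L[1]='y', prepend. Next row=LF[1]=7
  step 4: row=7, L[7]='x', prepend. Next row=LF[7]=6
  step 5: row=6, L[6]='a', prepend. Next row=LF[6]=3
  step 6: row=3, L[3]='l', prepend. Next row=LF[3]=5
  step 7: row=5, L[5]='a', prepend. Next row=LF[5]=2
  step 8: row=2, L[2]='g', prepend. Next row=LF[2]=4
Reversed output: galaxy3$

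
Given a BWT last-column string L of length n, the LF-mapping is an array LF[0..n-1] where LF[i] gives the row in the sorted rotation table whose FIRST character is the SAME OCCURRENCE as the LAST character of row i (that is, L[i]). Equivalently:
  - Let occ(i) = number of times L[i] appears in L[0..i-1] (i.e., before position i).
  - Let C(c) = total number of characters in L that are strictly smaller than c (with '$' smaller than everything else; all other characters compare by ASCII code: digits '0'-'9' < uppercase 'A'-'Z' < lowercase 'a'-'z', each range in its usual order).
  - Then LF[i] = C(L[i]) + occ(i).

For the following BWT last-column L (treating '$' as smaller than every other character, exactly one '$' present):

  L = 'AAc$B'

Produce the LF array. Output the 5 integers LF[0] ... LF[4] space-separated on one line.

Answer: 1 2 4 0 3

Derivation:
Char counts: '$':1, 'A':2, 'B':1, 'c':1
C (first-col start): C('$')=0, C('A')=1, C('B')=3, C('c')=4
L[0]='A': occ=0, LF[0]=C('A')+0=1+0=1
L[1]='A': occ=1, LF[1]=C('A')+1=1+1=2
L[2]='c': occ=0, LF[2]=C('c')+0=4+0=4
L[3]='$': occ=0, LF[3]=C('$')+0=0+0=0
L[4]='B': occ=0, LF[4]=C('B')+0=3+0=3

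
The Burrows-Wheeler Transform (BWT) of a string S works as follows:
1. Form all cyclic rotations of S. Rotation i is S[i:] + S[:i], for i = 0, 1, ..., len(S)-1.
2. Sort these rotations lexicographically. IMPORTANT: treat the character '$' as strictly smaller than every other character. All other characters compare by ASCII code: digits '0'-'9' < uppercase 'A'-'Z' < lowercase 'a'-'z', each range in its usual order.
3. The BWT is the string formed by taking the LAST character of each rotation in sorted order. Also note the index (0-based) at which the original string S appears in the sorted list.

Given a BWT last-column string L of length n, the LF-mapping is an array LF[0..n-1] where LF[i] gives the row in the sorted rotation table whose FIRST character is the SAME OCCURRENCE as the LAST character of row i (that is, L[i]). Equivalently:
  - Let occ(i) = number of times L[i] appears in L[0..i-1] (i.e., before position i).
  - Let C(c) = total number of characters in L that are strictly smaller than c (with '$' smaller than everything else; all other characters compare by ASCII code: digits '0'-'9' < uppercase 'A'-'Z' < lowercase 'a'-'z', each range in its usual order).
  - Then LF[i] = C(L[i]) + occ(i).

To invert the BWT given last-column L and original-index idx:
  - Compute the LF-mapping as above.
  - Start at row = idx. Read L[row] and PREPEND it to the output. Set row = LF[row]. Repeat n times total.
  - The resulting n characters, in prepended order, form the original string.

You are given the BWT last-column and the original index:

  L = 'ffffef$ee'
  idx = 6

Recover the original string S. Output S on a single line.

Answer: fefeffef$

Derivation:
LF mapping: 4 5 6 7 1 8 0 2 3
Walk LF starting at row 6, prepending L[row]:
  step 1: row=6, L[6]='$', prepend. Next row=LF[6]=0
  step 2: row=0, L[0]='f', prepend. Next row=LF[0]=4
  step 3: row=4, L[4]='e', prepend. Next row=LF[4]=1
  step 4: row=1, L[1]='f', prepend. Next row=LF[1]=5
  step 5: row=5, L[5]='f', prepend. Next row=LF[5]=8
  step 6: row=8, L[8]='e', prepend. Next row=LF[8]=3
  step 7: row=3, L[3]='f', prepend. Next row=LF[3]=7
  step 8: row=7, L[7]='e', prepend. Next row=LF[7]=2
  step 9: row=2, L[2]='f', prepend. Next row=LF[2]=6
Reversed output: fefeffef$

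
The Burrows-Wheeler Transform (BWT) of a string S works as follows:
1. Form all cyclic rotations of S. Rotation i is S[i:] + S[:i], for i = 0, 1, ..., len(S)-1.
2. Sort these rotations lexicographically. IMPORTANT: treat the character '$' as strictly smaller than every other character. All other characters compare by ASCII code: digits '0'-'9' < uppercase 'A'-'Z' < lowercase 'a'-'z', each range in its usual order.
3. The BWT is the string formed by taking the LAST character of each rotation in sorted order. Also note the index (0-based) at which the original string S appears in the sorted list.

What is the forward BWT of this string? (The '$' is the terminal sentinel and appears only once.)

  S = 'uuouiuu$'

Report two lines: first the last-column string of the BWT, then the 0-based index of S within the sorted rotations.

Answer: uuuuoui$
7

Derivation:
All 8 rotations (rotation i = S[i:]+S[:i]):
  rot[0] = uuouiuu$
  rot[1] = uouiuu$u
  rot[2] = ouiuu$uu
  rot[3] = uiuu$uuo
  rot[4] = iuu$uuou
  rot[5] = uu$uuoui
  rot[6] = u$uuouiu
  rot[7] = $uuouiuu
Sorted (with $ < everything):
  sorted[0] = $uuouiuu  (last char: 'u')
  sorted[1] = iuu$uuou  (last char: 'u')
  sorted[2] = ouiuu$uu  (last char: 'u')
  sorted[3] = u$uuouiu  (last char: 'u')
  sorted[4] = uiuu$uuo  (last char: 'o')
  sorted[5] = uouiuu$u  (last char: 'u')
  sorted[6] = uu$uuoui  (last char: 'i')
  sorted[7] = uuouiuu$  (last char: '$')
Last column: uuuuoui$
Original string S is at sorted index 7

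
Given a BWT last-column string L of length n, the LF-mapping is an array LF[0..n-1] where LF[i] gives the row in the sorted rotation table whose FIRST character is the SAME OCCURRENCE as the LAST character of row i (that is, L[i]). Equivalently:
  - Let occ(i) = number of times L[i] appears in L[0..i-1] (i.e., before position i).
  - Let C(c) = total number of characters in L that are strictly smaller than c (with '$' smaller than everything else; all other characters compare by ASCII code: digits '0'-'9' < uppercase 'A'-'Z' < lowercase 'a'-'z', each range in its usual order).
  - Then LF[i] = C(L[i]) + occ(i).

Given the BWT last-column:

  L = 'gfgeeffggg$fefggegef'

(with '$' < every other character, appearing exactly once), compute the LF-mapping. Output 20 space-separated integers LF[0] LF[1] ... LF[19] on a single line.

Char counts: '$':1, 'e':5, 'f':6, 'g':8
C (first-col start): C('$')=0, C('e')=1, C('f')=6, C('g')=12
L[0]='g': occ=0, LF[0]=C('g')+0=12+0=12
L[1]='f': occ=0, LF[1]=C('f')+0=6+0=6
L[2]='g': occ=1, LF[2]=C('g')+1=12+1=13
L[3]='e': occ=0, LF[3]=C('e')+0=1+0=1
L[4]='e': occ=1, LF[4]=C('e')+1=1+1=2
L[5]='f': occ=1, LF[5]=C('f')+1=6+1=7
L[6]='f': occ=2, LF[6]=C('f')+2=6+2=8
L[7]='g': occ=2, LF[7]=C('g')+2=12+2=14
L[8]='g': occ=3, LF[8]=C('g')+3=12+3=15
L[9]='g': occ=4, LF[9]=C('g')+4=12+4=16
L[10]='$': occ=0, LF[10]=C('$')+0=0+0=0
L[11]='f': occ=3, LF[11]=C('f')+3=6+3=9
L[12]='e': occ=2, LF[12]=C('e')+2=1+2=3
L[13]='f': occ=4, LF[13]=C('f')+4=6+4=10
L[14]='g': occ=5, LF[14]=C('g')+5=12+5=17
L[15]='g': occ=6, LF[15]=C('g')+6=12+6=18
L[16]='e': occ=3, LF[16]=C('e')+3=1+3=4
L[17]='g': occ=7, LF[17]=C('g')+7=12+7=19
L[18]='e': occ=4, LF[18]=C('e')+4=1+4=5
L[19]='f': occ=5, LF[19]=C('f')+5=6+5=11

Answer: 12 6 13 1 2 7 8 14 15 16 0 9 3 10 17 18 4 19 5 11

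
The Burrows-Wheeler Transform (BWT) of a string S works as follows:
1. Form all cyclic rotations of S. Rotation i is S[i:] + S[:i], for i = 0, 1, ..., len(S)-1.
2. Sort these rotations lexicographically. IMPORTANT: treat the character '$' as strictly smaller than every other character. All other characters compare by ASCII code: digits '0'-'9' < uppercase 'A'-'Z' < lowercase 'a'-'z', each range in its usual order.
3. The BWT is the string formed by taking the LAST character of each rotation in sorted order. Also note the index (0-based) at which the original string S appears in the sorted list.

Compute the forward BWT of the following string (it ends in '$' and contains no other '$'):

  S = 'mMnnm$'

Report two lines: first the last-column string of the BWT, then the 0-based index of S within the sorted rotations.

Answer: mmn$nM
3

Derivation:
All 6 rotations (rotation i = S[i:]+S[:i]):
  rot[0] = mMnnm$
  rot[1] = Mnnm$m
  rot[2] = nnm$mM
  rot[3] = nm$mMn
  rot[4] = m$mMnn
  rot[5] = $mMnnm
Sorted (with $ < everything):
  sorted[0] = $mMnnm  (last char: 'm')
  sorted[1] = Mnnm$m  (last char: 'm')
  sorted[2] = m$mMnn  (last char: 'n')
  sorted[3] = mMnnm$  (last char: '$')
  sorted[4] = nm$mMn  (last char: 'n')
  sorted[5] = nnm$mM  (last char: 'M')
Last column: mmn$nM
Original string S is at sorted index 3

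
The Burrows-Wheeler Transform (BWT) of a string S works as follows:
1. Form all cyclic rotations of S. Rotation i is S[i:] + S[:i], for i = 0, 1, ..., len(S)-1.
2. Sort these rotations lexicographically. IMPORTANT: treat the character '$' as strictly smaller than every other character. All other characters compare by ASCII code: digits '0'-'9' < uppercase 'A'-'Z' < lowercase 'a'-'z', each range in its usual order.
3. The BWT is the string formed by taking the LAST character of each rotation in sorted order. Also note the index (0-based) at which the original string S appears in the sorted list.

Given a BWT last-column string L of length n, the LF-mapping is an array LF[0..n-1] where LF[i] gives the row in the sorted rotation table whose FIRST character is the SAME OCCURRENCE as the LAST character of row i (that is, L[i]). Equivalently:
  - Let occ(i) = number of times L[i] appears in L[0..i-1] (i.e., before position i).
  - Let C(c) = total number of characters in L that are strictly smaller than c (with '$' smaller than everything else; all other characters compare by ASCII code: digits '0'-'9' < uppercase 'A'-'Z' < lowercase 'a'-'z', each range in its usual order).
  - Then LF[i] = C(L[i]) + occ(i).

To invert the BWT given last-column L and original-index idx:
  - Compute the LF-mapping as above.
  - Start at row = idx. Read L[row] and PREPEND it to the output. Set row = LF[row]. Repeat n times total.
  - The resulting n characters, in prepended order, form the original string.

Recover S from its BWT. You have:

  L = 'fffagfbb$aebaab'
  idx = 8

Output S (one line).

LF mapping: 10 11 12 1 14 13 5 6 0 2 9 7 3 4 8
Walk LF starting at row 8, prepending L[row]:
  step 1: row=8, L[8]='$', prepend. Next row=LF[8]=0
  step 2: row=0, L[0]='f', prepend. Next row=LF[0]=10
  step 3: row=10, L[10]='e', prepend. Next row=LF[10]=9
  step 4: row=9, L[9]='a', prepend. Next row=LF[9]=2
  step 5: row=2, L[2]='f', prepend. Next row=LF[2]=12
  step 6: row=12, L[12]='a', prepend. Next row=LF[12]=3
  step 7: row=3, L[3]='a', prepend. Next row=LF[3]=1
  step 8: row=1, L[1]='f', prepend. Next row=LF[1]=11
  step 9: row=11, L[11]='b', prepend. Next row=LF[11]=7
  step 10: row=7, L[7]='b', prepend. Next row=LF[7]=6
  step 11: row=6, L[6]='b', prepend. Next row=LF[6]=5
  step 12: row=5, L[5]='f', prepend. Next row=LF[5]=13
  step 13: row=13, L[13]='a', prepend. Next row=LF[13]=4
  step 14: row=4, L[4]='g', prepend. Next row=LF[4]=14
  step 15: row=14, L[14]='b', prepend. Next row=LF[14]=8
Reversed output: bgafbbbfaafaef$

Answer: bgafbbbfaafaef$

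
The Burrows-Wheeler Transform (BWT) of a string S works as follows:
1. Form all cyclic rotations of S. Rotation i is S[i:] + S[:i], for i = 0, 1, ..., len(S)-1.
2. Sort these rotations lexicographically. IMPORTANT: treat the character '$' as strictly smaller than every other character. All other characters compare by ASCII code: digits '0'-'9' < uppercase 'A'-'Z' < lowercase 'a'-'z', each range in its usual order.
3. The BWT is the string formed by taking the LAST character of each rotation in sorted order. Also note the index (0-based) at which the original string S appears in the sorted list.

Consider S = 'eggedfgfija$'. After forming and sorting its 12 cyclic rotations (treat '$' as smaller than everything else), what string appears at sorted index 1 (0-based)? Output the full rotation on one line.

All 12 rotations (rotation i = S[i:]+S[:i]):
  rot[0] = eggedfgfija$
  rot[1] = ggedfgfija$e
  rot[2] = gedfgfija$eg
  rot[3] = edfgfija$egg
  rot[4] = dfgfija$egge
  rot[5] = fgfija$egged
  rot[6] = gfija$eggedf
  rot[7] = fija$eggedfg
  rot[8] = ija$eggedfgf
  rot[9] = ja$eggedfgfi
  rot[10] = a$eggedfgfij
  rot[11] = $eggedfgfija
Sorted (with $ < everything):
  sorted[0] = $eggedfgfija
  sorted[1] = a$eggedfgfij
  sorted[2] = dfgfija$egge
  sorted[3] = edfgfija$egg
  sorted[4] = eggedfgfija$
  sorted[5] = fgfija$egged
  sorted[6] = fija$eggedfg
  sorted[7] = gedfgfija$eg
  sorted[8] = gfija$eggedf
  sorted[9] = ggedfgfija$e
  sorted[10] = ija$eggedfgf
  sorted[11] = ja$eggedfgfi
sorted[1] = a$eggedfgfij

Answer: a$eggedfgfij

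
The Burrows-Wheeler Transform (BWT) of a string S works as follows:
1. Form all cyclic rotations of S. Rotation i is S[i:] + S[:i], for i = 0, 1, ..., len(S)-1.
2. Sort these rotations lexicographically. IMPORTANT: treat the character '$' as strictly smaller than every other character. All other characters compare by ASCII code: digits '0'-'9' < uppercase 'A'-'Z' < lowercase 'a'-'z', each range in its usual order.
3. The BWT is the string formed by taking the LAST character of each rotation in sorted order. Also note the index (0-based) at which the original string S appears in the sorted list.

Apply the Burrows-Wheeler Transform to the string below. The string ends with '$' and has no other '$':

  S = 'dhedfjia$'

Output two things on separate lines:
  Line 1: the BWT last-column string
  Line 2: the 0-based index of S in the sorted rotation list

Answer: aie$hddjf
3

Derivation:
All 9 rotations (rotation i = S[i:]+S[:i]):
  rot[0] = dhedfjia$
  rot[1] = hedfjia$d
  rot[2] = edfjia$dh
  rot[3] = dfjia$dhe
  rot[4] = fjia$dhed
  rot[5] = jia$dhedf
  rot[6] = ia$dhedfj
  rot[7] = a$dhedfji
  rot[8] = $dhedfjia
Sorted (with $ < everything):
  sorted[0] = $dhedfjia  (last char: 'a')
  sorted[1] = a$dhedfji  (last char: 'i')
  sorted[2] = dfjia$dhe  (last char: 'e')
  sorted[3] = dhedfjia$  (last char: '$')
  sorted[4] = edfjia$dh  (last char: 'h')
  sorted[5] = fjia$dhed  (last char: 'd')
  sorted[6] = hedfjia$d  (last char: 'd')
  sorted[7] = ia$dhedfj  (last char: 'j')
  sorted[8] = jia$dhedf  (last char: 'f')
Last column: aie$hddjf
Original string S is at sorted index 3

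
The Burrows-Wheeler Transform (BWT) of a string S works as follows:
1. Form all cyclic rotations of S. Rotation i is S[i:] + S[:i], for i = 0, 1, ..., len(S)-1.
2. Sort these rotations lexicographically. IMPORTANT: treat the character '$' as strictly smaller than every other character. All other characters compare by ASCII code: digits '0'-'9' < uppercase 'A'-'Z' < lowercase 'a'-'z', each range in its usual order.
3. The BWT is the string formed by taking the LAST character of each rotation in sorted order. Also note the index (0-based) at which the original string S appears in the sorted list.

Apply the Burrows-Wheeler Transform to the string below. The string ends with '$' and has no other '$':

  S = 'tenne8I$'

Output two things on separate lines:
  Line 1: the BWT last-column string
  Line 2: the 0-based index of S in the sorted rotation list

All 8 rotations (rotation i = S[i:]+S[:i]):
  rot[0] = tenne8I$
  rot[1] = enne8I$t
  rot[2] = nne8I$te
  rot[3] = ne8I$ten
  rot[4] = e8I$tenn
  rot[5] = 8I$tenne
  rot[6] = I$tenne8
  rot[7] = $tenne8I
Sorted (with $ < everything):
  sorted[0] = $tenne8I  (last char: 'I')
  sorted[1] = 8I$tenne  (last char: 'e')
  sorted[2] = I$tenne8  (last char: '8')
  sorted[3] = e8I$tenn  (last char: 'n')
  sorted[4] = enne8I$t  (last char: 't')
  sorted[5] = ne8I$ten  (last char: 'n')
  sorted[6] = nne8I$te  (last char: 'e')
  sorted[7] = tenne8I$  (last char: '$')
Last column: Ie8ntne$
Original string S is at sorted index 7

Answer: Ie8ntne$
7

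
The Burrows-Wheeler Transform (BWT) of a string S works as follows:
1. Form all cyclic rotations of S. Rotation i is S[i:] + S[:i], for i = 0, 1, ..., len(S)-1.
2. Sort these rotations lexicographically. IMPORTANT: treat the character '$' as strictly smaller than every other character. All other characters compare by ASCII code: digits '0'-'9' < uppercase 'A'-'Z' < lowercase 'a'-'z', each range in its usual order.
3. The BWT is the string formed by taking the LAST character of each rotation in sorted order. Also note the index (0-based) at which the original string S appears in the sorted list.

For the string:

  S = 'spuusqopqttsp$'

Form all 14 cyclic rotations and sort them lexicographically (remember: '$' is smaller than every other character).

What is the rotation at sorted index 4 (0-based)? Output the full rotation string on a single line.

Answer: puusqopqttsp$s

Derivation:
All 14 rotations (rotation i = S[i:]+S[:i]):
  rot[0] = spuusqopqttsp$
  rot[1] = puusqopqttsp$s
  rot[2] = uusqopqttsp$sp
  rot[3] = usqopqttsp$spu
  rot[4] = sqopqttsp$spuu
  rot[5] = qopqttsp$spuus
  rot[6] = opqttsp$spuusq
  rot[7] = pqttsp$spuusqo
  rot[8] = qttsp$spuusqop
  rot[9] = ttsp$spuusqopq
  rot[10] = tsp$spuusqopqt
  rot[11] = sp$spuusqopqtt
  rot[12] = p$spuusqopqtts
  rot[13] = $spuusqopqttsp
Sorted (with $ < everything):
  sorted[0] = $spuusqopqttsp
  sorted[1] = opqttsp$spuusq
  sorted[2] = p$spuusqopqtts
  sorted[3] = pqttsp$spuusqo
  sorted[4] = puusqopqttsp$s
  sorted[5] = qopqttsp$spuus
  sorted[6] = qttsp$spuusqop
  sorted[7] = sp$spuusqopqtt
  sorted[8] = spuusqopqttsp$
  sorted[9] = sqopqttsp$spuu
  sorted[10] = tsp$spuusqopqt
  sorted[11] = ttsp$spuusqopq
  sorted[12] = usqopqttsp$spu
  sorted[13] = uusqopqttsp$sp
sorted[4] = puusqopqttsp$s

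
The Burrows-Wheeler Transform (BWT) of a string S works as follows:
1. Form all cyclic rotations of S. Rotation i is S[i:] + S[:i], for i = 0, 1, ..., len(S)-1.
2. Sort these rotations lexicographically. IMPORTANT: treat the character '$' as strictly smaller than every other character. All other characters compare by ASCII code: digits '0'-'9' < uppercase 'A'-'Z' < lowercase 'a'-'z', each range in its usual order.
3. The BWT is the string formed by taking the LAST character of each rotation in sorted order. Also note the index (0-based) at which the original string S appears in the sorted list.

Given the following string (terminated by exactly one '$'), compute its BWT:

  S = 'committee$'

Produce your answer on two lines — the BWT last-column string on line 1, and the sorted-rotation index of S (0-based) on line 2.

Answer: e$etmmocti
1

Derivation:
All 10 rotations (rotation i = S[i:]+S[:i]):
  rot[0] = committee$
  rot[1] = ommittee$c
  rot[2] = mmittee$co
  rot[3] = mittee$com
  rot[4] = ittee$comm
  rot[5] = ttee$commi
  rot[6] = tee$commit
  rot[7] = ee$committ
  rot[8] = e$committe
  rot[9] = $committee
Sorted (with $ < everything):
  sorted[0] = $committee  (last char: 'e')
  sorted[1] = committee$  (last char: '$')
  sorted[2] = e$committe  (last char: 'e')
  sorted[3] = ee$committ  (last char: 't')
  sorted[4] = ittee$comm  (last char: 'm')
  sorted[5] = mittee$com  (last char: 'm')
  sorted[6] = mmittee$co  (last char: 'o')
  sorted[7] = ommittee$c  (last char: 'c')
  sorted[8] = tee$commit  (last char: 't')
  sorted[9] = ttee$commi  (last char: 'i')
Last column: e$etmmocti
Original string S is at sorted index 1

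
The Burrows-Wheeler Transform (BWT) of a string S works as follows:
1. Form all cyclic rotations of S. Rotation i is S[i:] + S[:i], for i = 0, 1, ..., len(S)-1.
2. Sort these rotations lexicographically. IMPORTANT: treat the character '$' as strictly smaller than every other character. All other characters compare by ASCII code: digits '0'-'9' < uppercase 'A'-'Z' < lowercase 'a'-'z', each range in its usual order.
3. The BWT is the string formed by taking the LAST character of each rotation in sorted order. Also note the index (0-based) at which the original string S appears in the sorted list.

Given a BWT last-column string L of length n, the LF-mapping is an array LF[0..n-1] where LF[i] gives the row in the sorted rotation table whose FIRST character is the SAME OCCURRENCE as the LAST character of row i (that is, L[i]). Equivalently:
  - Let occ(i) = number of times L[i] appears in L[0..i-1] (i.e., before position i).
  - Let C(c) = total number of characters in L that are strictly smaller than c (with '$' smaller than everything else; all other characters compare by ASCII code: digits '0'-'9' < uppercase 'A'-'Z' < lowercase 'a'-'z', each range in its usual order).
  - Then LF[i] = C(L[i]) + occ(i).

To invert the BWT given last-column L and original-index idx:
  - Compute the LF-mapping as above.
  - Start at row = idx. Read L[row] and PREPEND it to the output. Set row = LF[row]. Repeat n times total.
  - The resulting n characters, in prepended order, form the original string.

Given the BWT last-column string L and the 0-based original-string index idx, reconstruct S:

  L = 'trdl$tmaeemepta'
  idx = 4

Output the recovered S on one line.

LF mapping: 12 11 3 7 0 13 8 1 4 5 9 6 10 14 2
Walk LF starting at row 4, prepending L[row]:
  step 1: row=4, L[4]='$', prepend. Next row=LF[4]=0
  step 2: row=0, L[0]='t', prepend. Next row=LF[0]=12
  step 3: row=12, L[12]='p', prepend. Next row=LF[12]=10
  step 4: row=10, L[10]='m', prepend. Next row=LF[10]=9
  step 5: row=9, L[9]='e', prepend. Next row=LF[9]=5
  step 6: row=5, L[5]='t', prepend. Next row=LF[5]=13
  step 7: row=13, L[13]='t', prepend. Next row=LF[13]=14
  step 8: row=14, L[14]='a', prepend. Next row=LF[14]=2
  step 9: row=2, L[2]='d', prepend. Next row=LF[2]=3
  step 10: row=3, L[3]='l', prepend. Next row=LF[3]=7
  step 11: row=7, L[7]='a', prepend. Next row=LF[7]=1
  step 12: row=1, L[1]='r', prepend. Next row=LF[1]=11
  step 13: row=11, L[11]='e', prepend. Next row=LF[11]=6
  step 14: row=6, L[6]='m', prepend. Next row=LF[6]=8
  step 15: row=8, L[8]='e', prepend. Next row=LF[8]=4
Reversed output: emeraldattempt$

Answer: emeraldattempt$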